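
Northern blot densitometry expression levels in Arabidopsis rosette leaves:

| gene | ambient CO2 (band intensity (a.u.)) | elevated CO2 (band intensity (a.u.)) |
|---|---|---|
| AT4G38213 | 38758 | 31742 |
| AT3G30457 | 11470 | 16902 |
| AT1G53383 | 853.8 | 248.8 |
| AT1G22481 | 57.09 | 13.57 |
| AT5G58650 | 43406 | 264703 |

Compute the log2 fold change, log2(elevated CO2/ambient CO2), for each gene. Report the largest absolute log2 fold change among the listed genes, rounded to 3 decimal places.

2.608

log2(31742/38758) = -0.288  (AT4G38213)
log2(16902/11470) = 0.559  (AT3G30457)
log2(248.8/853.8) = -1.779  (AT1G53383)
log2(13.57/57.09) = -2.073  (AT1G22481)
log2(264703/43406) = 2.608  (AT5G58650)
The largest magnitude belongs to AT5G58650.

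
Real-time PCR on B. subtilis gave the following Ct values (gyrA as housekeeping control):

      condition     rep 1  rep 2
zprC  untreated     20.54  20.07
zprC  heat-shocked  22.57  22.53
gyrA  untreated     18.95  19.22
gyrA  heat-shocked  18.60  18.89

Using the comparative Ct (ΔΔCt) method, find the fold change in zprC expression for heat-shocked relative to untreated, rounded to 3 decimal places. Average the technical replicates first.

Mean Ct: zprC untreated 20.305; zprC heat-shocked 22.550; gyrA untreated 19.085; gyrA heat-shocked 18.745
ΔCt(untreated) = 20.305 − 19.085 = 1.220
ΔCt(heat-shocked) = 22.550 − 18.745 = 3.805
ΔΔCt = 3.805 − 1.220 = 2.585
Fold change = 2^(−2.585) = 0.1667

0.167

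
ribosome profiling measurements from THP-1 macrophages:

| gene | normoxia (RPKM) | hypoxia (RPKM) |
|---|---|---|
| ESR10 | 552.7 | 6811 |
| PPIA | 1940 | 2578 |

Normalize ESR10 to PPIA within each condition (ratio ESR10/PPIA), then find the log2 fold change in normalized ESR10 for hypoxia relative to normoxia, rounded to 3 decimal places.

3.213

ESR10/PPIA (normoxia) = 552.7 / 1940 = 0.2849
ESR10/PPIA (hypoxia) = 6811 / 2578 = 2.642
Fold change = 2.642 / 0.2849 = 9.2734
log2(9.2734) = 3.2131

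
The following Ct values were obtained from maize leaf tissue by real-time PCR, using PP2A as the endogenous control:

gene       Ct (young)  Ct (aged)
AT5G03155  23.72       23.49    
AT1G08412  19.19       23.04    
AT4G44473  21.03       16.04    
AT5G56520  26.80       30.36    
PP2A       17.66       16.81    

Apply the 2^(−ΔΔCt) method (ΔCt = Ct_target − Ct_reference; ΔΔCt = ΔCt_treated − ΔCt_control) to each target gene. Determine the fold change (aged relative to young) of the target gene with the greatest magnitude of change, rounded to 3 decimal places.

0.038

AT5G03155: ΔΔCt = (23.49−16.81) − (23.72−17.66) = 6.68 − 6.06 = 0.62; fold change = 2^-0.62 = 0.651
AT1G08412: ΔΔCt = (23.04−16.81) − (19.19−17.66) = 6.23 − 1.53 = 4.70; fold change = 2^-4.70 = 0.038
AT4G44473: ΔΔCt = (16.04−16.81) − (21.03−17.66) = -0.77 − 3.37 = -4.14; fold change = 2^4.14 = 17.630
AT5G56520: ΔΔCt = (30.36−16.81) − (26.80−17.66) = 13.55 − 9.14 = 4.41; fold change = 2^-4.41 = 0.047
AT1G08412 has the largest |ΔΔCt| = 4.70.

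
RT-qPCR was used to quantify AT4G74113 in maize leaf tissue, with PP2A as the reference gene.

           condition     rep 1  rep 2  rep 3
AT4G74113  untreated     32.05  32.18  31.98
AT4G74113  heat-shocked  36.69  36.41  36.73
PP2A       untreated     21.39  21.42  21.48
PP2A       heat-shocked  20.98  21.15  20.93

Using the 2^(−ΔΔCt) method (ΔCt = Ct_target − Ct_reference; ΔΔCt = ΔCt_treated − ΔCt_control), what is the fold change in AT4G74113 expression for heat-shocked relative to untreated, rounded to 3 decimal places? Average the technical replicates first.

Mean Ct: AT4G74113 untreated 32.070; AT4G74113 heat-shocked 36.610; PP2A untreated 21.430; PP2A heat-shocked 21.020
ΔCt(untreated) = 32.070 − 21.430 = 10.640
ΔCt(heat-shocked) = 36.610 − 21.020 = 15.590
ΔΔCt = 15.590 − 10.640 = 4.950
Fold change = 2^(−4.950) = 0.0324

0.032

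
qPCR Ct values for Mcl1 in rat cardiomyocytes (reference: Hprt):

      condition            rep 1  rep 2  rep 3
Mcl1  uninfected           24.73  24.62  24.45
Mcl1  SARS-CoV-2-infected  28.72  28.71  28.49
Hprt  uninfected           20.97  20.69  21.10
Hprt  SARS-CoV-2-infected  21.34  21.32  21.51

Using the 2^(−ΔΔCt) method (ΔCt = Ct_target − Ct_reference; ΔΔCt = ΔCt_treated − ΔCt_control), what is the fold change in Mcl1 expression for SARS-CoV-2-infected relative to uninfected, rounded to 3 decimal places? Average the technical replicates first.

Mean Ct: Mcl1 uninfected 24.600; Mcl1 SARS-CoV-2-infected 28.640; Hprt uninfected 20.920; Hprt SARS-CoV-2-infected 21.390
ΔCt(uninfected) = 24.600 − 20.920 = 3.680
ΔCt(SARS-CoV-2-infected) = 28.640 − 21.390 = 7.250
ΔΔCt = 7.250 − 3.680 = 3.570
Fold change = 2^(−3.570) = 0.0842

0.084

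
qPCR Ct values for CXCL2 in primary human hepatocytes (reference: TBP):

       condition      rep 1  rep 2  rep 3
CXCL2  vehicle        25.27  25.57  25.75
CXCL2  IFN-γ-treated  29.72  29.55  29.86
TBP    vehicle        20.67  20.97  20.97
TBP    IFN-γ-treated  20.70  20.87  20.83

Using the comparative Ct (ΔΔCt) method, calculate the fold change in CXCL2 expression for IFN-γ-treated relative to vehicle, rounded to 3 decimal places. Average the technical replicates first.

Mean Ct: CXCL2 vehicle 25.530; CXCL2 IFN-γ-treated 29.710; TBP vehicle 20.870; TBP IFN-γ-treated 20.800
ΔCt(vehicle) = 25.530 − 20.870 = 4.660
ΔCt(IFN-γ-treated) = 29.710 − 20.800 = 8.910
ΔΔCt = 8.910 − 4.660 = 4.250
Fold change = 2^(−4.250) = 0.0526

0.053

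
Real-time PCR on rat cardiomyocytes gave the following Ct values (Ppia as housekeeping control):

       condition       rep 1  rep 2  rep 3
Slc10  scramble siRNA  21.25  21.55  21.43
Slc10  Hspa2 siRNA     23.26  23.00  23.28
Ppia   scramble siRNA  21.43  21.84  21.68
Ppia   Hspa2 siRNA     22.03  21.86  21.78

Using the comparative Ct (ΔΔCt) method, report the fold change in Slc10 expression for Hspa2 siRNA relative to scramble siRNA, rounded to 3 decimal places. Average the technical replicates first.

0.346

Mean Ct: Slc10 scramble siRNA 21.410; Slc10 Hspa2 siRNA 23.180; Ppia scramble siRNA 21.650; Ppia Hspa2 siRNA 21.890
ΔCt(scramble siRNA) = 21.410 − 21.650 = -0.240
ΔCt(Hspa2 siRNA) = 23.180 − 21.890 = 1.290
ΔΔCt = 1.290 − (-0.240) = 1.530
Fold change = 2^(−1.530) = 0.3463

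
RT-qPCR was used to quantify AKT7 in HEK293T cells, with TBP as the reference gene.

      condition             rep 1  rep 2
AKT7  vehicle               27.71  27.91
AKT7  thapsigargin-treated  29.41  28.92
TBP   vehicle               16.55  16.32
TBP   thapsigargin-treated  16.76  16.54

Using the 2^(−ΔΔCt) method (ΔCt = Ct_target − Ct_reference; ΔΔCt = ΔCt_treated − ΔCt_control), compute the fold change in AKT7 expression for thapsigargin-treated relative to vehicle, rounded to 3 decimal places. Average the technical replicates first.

0.454

Mean Ct: AKT7 vehicle 27.810; AKT7 thapsigargin-treated 29.165; TBP vehicle 16.435; TBP thapsigargin-treated 16.650
ΔCt(vehicle) = 27.810 − 16.435 = 11.375
ΔCt(thapsigargin-treated) = 29.165 − 16.650 = 12.515
ΔΔCt = 12.515 − 11.375 = 1.140
Fold change = 2^(−1.140) = 0.4538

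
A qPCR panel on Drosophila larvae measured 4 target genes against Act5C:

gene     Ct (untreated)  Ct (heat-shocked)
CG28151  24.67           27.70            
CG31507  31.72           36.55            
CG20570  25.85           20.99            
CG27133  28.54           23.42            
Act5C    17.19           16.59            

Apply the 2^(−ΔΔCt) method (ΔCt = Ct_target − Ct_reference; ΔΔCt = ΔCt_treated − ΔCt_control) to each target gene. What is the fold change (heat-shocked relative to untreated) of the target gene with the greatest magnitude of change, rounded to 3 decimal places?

0.023

CG28151: ΔΔCt = (27.70−16.59) − (24.67−17.19) = 11.11 − 7.48 = 3.63; fold change = 2^-3.63 = 0.081
CG31507: ΔΔCt = (36.55−16.59) − (31.72−17.19) = 19.96 − 14.53 = 5.43; fold change = 2^-5.43 = 0.023
CG20570: ΔΔCt = (20.99−16.59) − (25.85−17.19) = 4.40 − 8.66 = -4.26; fold change = 2^4.26 = 19.160
CG27133: ΔΔCt = (23.42−16.59) − (28.54−17.19) = 6.83 − 11.35 = -4.52; fold change = 2^4.52 = 22.943
CG31507 has the largest |ΔΔCt| = 5.43.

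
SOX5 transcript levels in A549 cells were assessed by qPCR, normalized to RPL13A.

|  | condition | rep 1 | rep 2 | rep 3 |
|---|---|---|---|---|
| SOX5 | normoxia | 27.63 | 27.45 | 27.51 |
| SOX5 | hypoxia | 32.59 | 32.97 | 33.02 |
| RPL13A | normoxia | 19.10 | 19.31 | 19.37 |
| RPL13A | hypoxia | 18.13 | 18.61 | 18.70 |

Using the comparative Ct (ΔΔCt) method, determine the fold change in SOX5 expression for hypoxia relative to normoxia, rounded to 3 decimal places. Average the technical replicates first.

0.014

Mean Ct: SOX5 normoxia 27.530; SOX5 hypoxia 32.860; RPL13A normoxia 19.260; RPL13A hypoxia 18.480
ΔCt(normoxia) = 27.530 − 19.260 = 8.270
ΔCt(hypoxia) = 32.860 − 18.480 = 14.380
ΔΔCt = 14.380 − 8.270 = 6.110
Fold change = 2^(−6.110) = 0.0145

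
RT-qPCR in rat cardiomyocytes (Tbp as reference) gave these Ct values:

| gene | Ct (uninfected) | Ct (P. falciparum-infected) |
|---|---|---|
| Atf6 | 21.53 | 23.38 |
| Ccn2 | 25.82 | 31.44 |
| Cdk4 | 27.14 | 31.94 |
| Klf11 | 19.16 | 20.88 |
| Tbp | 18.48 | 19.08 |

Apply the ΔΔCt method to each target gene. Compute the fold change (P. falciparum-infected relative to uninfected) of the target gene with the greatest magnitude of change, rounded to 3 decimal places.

0.031

Atf6: ΔΔCt = (23.38−19.08) − (21.53−18.48) = 4.30 − 3.05 = 1.25; fold change = 2^-1.25 = 0.420
Ccn2: ΔΔCt = (31.44−19.08) − (25.82−18.48) = 12.36 − 7.34 = 5.02; fold change = 2^-5.02 = 0.031
Cdk4: ΔΔCt = (31.94−19.08) − (27.14−18.48) = 12.86 − 8.66 = 4.20; fold change = 2^-4.20 = 0.054
Klf11: ΔΔCt = (20.88−19.08) − (19.16−18.48) = 1.80 − 0.68 = 1.12; fold change = 2^-1.12 = 0.460
Ccn2 has the largest |ΔΔCt| = 5.02.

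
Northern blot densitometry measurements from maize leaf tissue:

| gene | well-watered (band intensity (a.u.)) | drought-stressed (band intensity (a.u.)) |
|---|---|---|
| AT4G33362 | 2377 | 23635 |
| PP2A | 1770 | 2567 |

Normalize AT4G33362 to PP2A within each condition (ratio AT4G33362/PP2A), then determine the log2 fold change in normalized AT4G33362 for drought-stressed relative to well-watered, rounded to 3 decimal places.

2.777

AT4G33362/PP2A (well-watered) = 2377 / 1770 = 1.3429
AT4G33362/PP2A (drought-stressed) = 23635 / 2567 = 9.2072
Fold change = 9.2072 / 1.3429 = 6.8560
log2(6.8560) = 2.7774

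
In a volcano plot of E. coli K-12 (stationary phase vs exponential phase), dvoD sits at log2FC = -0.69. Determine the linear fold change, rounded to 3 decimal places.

Fold change = 2^(-0.69) = 0.6199

0.620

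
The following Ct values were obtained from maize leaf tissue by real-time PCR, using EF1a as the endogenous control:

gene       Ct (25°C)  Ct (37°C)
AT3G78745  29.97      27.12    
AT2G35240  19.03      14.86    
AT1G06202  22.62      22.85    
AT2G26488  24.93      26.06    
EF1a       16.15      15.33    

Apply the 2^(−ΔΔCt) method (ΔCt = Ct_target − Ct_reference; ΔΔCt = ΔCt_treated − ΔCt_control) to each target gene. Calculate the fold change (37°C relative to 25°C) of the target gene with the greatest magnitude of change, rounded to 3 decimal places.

AT3G78745: ΔΔCt = (27.12−15.33) − (29.97−16.15) = 11.79 − 13.82 = -2.03; fold change = 2^2.03 = 4.084
AT2G35240: ΔΔCt = (14.86−15.33) − (19.03−16.15) = -0.47 − 2.88 = -3.35; fold change = 2^3.35 = 10.196
AT1G06202: ΔΔCt = (22.85−15.33) − (22.62−16.15) = 7.52 − 6.47 = 1.05; fold change = 2^-1.05 = 0.483
AT2G26488: ΔΔCt = (26.06−15.33) − (24.93−16.15) = 10.73 − 8.78 = 1.95; fold change = 2^-1.95 = 0.259
AT2G35240 has the largest |ΔΔCt| = 3.35.

10.196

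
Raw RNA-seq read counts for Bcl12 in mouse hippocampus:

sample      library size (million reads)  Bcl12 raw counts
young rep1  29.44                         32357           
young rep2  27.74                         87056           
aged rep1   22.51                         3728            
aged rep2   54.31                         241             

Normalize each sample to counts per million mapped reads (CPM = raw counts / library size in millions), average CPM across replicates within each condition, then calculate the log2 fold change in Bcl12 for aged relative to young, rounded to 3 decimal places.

CPM(young rep1) = 32357 / 29.44 = 1099.0829
CPM(young rep2) = 87056 / 27.74 = 3138.2841
CPM(aged rep1) = 3728 / 22.51 = 165.6153
CPM(aged rep2) = 241 / 54.31 = 4.4375
mean CPM(young) = 2118.6835; mean CPM(aged) = 85.0264
Fold change = 85.0264 / 2118.6835 = 0.04013
log2(0.04013) = -4.6391

-4.639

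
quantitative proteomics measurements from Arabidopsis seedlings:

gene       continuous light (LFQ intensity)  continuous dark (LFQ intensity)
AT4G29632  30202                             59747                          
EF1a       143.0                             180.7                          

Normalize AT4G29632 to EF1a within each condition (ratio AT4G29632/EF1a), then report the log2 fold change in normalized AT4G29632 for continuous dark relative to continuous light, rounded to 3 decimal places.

AT4G29632/EF1a (continuous light) = 30202 / 143.0 = 211.2
AT4G29632/EF1a (continuous dark) = 59747 / 180.7 = 330.64
Fold change = 330.64 / 211.2 = 1.5655
log2(1.5655) = 0.6466

0.647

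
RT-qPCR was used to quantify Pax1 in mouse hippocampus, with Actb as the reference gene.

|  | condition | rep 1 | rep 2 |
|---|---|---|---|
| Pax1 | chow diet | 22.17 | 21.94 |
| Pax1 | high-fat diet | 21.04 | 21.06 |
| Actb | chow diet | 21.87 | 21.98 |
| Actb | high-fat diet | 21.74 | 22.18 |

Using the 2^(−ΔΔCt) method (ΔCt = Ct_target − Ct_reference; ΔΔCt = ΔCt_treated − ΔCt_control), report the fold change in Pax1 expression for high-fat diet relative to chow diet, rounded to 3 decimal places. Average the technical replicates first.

Mean Ct: Pax1 chow diet 22.055; Pax1 high-fat diet 21.050; Actb chow diet 21.925; Actb high-fat diet 21.960
ΔCt(chow diet) = 22.055 − 21.925 = 0.130
ΔCt(high-fat diet) = 21.050 − 21.960 = -0.910
ΔΔCt = -0.910 − 0.130 = -1.040
Fold change = 2^(−(-1.040)) = 2^1.040 = 2.0562

2.056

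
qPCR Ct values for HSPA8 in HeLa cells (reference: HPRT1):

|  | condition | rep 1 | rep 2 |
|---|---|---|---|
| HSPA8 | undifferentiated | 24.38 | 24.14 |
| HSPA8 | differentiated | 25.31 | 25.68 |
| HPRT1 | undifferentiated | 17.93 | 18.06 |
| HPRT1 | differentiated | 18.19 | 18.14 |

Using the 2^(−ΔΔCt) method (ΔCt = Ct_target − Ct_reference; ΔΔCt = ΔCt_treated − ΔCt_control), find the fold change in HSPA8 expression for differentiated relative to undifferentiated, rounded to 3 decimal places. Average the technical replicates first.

0.478

Mean Ct: HSPA8 undifferentiated 24.260; HSPA8 differentiated 25.495; HPRT1 undifferentiated 17.995; HPRT1 differentiated 18.165
ΔCt(undifferentiated) = 24.260 − 17.995 = 6.265
ΔCt(differentiated) = 25.495 − 18.165 = 7.330
ΔΔCt = 7.330 − 6.265 = 1.065
Fold change = 2^(−1.065) = 0.4780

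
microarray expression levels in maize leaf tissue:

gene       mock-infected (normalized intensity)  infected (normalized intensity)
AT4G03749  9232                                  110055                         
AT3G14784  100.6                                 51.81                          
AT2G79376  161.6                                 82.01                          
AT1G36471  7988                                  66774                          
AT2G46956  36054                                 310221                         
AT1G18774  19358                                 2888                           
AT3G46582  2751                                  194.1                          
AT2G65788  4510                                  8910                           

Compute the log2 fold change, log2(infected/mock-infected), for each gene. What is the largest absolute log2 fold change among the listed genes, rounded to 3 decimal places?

log2(110055/9232) = 3.575  (AT4G03749)
log2(51.81/100.6) = -0.957  (AT3G14784)
log2(82.01/161.6) = -0.979  (AT2G79376)
log2(66774/7988) = 3.063  (AT1G36471)
log2(310221/36054) = 3.105  (AT2G46956)
log2(2888/19358) = -2.745  (AT1G18774)
log2(194.1/2751) = -3.825  (AT3G46582)
log2(8910/4510) = 0.982  (AT2G65788)
The largest magnitude belongs to AT3G46582.

3.825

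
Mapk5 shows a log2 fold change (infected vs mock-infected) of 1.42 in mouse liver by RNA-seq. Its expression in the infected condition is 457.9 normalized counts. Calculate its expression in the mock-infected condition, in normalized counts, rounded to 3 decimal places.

Fold change = 2^(1.42) = 2.6759
mock-infected expression = 457.9 / 2.6759 = 171.123

171.123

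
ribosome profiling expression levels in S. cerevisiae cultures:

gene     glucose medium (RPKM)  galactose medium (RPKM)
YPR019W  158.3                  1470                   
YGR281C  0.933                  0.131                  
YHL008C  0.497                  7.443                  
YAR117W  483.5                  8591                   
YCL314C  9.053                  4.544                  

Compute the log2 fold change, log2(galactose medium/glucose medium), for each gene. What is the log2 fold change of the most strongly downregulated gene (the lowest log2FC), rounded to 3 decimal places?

log2(1470/158.3) = 3.215  (YPR019W)
log2(0.131/0.933) = -2.832  (YGR281C)
log2(7.443/0.497) = 3.905  (YHL008C)
log2(8591/483.5) = 4.151  (YAR117W)
log2(4.544/9.053) = -0.994  (YCL314C)
YGR281C is most strongly downregulated.

-2.832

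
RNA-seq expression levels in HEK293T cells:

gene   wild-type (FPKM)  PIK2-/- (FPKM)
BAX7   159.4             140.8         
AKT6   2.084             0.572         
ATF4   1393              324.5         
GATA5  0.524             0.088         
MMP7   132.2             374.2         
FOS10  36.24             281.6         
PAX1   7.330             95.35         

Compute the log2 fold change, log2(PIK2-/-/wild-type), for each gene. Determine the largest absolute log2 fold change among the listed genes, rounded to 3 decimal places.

3.701

log2(140.8/159.4) = -0.179  (BAX7)
log2(0.572/2.084) = -1.865  (AKT6)
log2(324.5/1393) = -2.102  (ATF4)
log2(0.088/0.524) = -2.574  (GATA5)
log2(374.2/132.2) = 1.501  (MMP7)
log2(281.6/36.24) = 2.958  (FOS10)
log2(95.35/7.330) = 3.701  (PAX1)
The largest magnitude belongs to PAX1.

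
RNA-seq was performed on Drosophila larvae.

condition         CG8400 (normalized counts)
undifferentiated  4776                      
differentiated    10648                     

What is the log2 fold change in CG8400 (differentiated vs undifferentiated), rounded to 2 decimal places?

Fold change = 10648 / 4776 = 2.2295
log2(2.2295) = 1.157

1.16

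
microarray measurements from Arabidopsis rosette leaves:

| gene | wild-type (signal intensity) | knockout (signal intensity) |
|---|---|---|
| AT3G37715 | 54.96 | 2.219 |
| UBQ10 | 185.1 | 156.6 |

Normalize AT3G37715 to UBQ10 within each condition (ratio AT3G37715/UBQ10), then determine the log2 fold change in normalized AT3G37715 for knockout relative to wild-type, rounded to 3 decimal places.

AT3G37715/UBQ10 (wild-type) = 54.96 / 185.1 = 0.29692
AT3G37715/UBQ10 (knockout) = 2.219 / 156.6 = 0.01417
Fold change = 0.01417 / 0.29692 = 0.0477
log2(0.0477) = -4.3892

-4.389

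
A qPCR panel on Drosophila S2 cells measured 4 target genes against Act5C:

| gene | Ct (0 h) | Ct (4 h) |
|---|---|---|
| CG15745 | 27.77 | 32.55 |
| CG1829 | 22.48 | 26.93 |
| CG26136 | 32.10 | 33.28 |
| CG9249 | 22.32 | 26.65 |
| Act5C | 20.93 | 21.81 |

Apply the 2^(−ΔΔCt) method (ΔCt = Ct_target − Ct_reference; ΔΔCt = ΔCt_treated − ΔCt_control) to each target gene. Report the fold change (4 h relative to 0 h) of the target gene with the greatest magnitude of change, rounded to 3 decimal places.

0.067

CG15745: ΔΔCt = (32.55−21.81) − (27.77−20.93) = 10.74 − 6.84 = 3.90; fold change = 2^-3.90 = 0.067
CG1829: ΔΔCt = (26.93−21.81) − (22.48−20.93) = 5.12 − 1.55 = 3.57; fold change = 2^-3.57 = 0.084
CG26136: ΔΔCt = (33.28−21.81) − (32.10−20.93) = 11.47 − 11.17 = 0.30; fold change = 2^-0.30 = 0.812
CG9249: ΔΔCt = (26.65−21.81) − (22.32−20.93) = 4.84 − 1.39 = 3.45; fold change = 2^-3.45 = 0.092
CG15745 has the largest |ΔΔCt| = 3.90.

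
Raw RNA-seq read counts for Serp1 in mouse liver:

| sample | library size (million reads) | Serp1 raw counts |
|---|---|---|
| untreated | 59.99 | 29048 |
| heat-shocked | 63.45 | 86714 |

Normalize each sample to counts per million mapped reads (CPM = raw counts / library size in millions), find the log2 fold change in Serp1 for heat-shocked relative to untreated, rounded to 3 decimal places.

1.497

CPM(untreated) = 29048 / 59.99 = 484.2140
CPM(heat-shocked) = 86714 / 63.45 = 1366.6509
Fold change = 1366.6509 / 484.2140 = 2.82241
log2(2.82241) = 1.4969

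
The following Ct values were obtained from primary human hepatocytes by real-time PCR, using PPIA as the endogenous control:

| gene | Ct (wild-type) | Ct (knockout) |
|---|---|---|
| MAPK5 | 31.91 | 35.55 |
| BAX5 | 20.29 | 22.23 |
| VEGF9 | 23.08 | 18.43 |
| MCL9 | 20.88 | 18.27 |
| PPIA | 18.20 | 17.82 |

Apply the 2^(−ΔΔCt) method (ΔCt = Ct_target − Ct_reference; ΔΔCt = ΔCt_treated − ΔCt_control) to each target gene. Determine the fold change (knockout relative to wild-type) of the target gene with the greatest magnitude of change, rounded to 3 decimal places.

MAPK5: ΔΔCt = (35.55−17.82) − (31.91−18.20) = 17.73 − 13.71 = 4.02; fold change = 2^-4.02 = 0.062
BAX5: ΔΔCt = (22.23−17.82) − (20.29−18.20) = 4.41 − 2.09 = 2.32; fold change = 2^-2.32 = 0.200
VEGF9: ΔΔCt = (18.43−17.82) − (23.08−18.20) = 0.61 − 4.88 = -4.27; fold change = 2^4.27 = 19.293
MCL9: ΔΔCt = (18.27−17.82) − (20.88−18.20) = 0.45 − 2.68 = -2.23; fold change = 2^2.23 = 4.691
VEGF9 has the largest |ΔΔCt| = 4.27.

19.293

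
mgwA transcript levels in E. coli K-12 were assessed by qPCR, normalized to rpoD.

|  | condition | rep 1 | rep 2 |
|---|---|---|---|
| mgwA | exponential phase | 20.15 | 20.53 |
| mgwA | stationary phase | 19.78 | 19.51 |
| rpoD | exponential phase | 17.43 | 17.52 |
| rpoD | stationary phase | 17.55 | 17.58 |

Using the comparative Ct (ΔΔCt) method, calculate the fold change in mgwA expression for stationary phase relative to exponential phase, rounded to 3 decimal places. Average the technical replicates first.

1.723

Mean Ct: mgwA exponential phase 20.340; mgwA stationary phase 19.645; rpoD exponential phase 17.475; rpoD stationary phase 17.565
ΔCt(exponential phase) = 20.340 − 17.475 = 2.865
ΔCt(stationary phase) = 19.645 − 17.565 = 2.080
ΔΔCt = 2.080 − 2.865 = -0.785
Fold change = 2^(−(-0.785)) = 2^0.785 = 1.7231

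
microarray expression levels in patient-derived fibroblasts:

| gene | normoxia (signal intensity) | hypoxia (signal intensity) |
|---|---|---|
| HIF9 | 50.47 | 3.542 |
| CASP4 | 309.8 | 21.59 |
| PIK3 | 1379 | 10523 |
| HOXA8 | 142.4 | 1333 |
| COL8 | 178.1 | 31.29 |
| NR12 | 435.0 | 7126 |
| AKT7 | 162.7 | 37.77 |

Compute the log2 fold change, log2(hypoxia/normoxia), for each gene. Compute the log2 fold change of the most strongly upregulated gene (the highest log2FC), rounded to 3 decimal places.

log2(3.542/50.47) = -3.833  (HIF9)
log2(21.59/309.8) = -3.843  (CASP4)
log2(10523/1379) = 2.932  (PIK3)
log2(1333/142.4) = 3.227  (HOXA8)
log2(31.29/178.1) = -2.509  (COL8)
log2(7126/435.0) = 4.034  (NR12)
log2(37.77/162.7) = -2.107  (AKT7)
NR12 is most strongly upregulated.

4.034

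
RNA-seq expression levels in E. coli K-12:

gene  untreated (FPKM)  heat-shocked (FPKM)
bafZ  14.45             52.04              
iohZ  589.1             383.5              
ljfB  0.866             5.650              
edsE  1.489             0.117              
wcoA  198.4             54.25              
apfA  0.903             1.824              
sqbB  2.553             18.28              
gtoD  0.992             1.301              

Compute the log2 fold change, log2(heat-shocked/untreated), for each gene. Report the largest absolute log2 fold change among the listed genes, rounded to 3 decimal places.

log2(52.04/14.45) = 1.849  (bafZ)
log2(383.5/589.1) = -0.619  (iohZ)
log2(5.650/0.866) = 2.706  (ljfB)
log2(0.117/1.489) = -3.670  (edsE)
log2(54.25/198.4) = -1.871  (wcoA)
log2(1.824/0.903) = 1.014  (apfA)
log2(18.28/2.553) = 2.840  (sqbB)
log2(1.301/0.992) = 0.391  (gtoD)
The largest magnitude belongs to edsE.

3.670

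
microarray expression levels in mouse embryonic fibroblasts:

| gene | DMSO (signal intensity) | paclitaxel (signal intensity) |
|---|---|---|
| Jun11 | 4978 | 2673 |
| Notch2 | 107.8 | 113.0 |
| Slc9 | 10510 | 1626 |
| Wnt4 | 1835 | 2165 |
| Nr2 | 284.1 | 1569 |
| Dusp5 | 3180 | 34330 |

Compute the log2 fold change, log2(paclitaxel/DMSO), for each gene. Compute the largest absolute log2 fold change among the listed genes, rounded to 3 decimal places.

log2(2673/4978) = -0.897  (Jun11)
log2(113.0/107.8) = 0.068  (Notch2)
log2(1626/10510) = -2.692  (Slc9)
log2(2165/1835) = 0.239  (Wnt4)
log2(1569/284.1) = 2.465  (Nr2)
log2(34330/3180) = 3.432  (Dusp5)
The largest magnitude belongs to Dusp5.

3.432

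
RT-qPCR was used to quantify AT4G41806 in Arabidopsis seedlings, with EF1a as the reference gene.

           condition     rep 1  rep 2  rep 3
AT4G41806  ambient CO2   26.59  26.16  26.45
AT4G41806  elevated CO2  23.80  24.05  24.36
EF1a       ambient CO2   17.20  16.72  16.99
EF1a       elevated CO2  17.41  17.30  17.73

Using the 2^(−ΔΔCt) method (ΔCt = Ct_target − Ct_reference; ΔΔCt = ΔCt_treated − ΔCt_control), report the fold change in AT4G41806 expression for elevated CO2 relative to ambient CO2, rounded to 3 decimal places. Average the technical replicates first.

Mean Ct: AT4G41806 ambient CO2 26.400; AT4G41806 elevated CO2 24.070; EF1a ambient CO2 16.970; EF1a elevated CO2 17.480
ΔCt(ambient CO2) = 26.400 − 16.970 = 9.430
ΔCt(elevated CO2) = 24.070 − 17.480 = 6.590
ΔΔCt = 6.590 − 9.430 = -2.840
Fold change = 2^(−(-2.840)) = 2^2.840 = 7.1602

7.160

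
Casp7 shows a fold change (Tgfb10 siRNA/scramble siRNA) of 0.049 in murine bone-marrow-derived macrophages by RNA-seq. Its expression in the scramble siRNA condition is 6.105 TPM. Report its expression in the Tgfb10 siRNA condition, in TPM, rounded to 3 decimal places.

Tgfb10 siRNA expression = 6.105 × 0.049 = 0.299

0.299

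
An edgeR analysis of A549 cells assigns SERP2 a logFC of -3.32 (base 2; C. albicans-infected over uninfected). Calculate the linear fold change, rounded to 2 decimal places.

Fold change = 2^(-3.32) = 0.100

0.10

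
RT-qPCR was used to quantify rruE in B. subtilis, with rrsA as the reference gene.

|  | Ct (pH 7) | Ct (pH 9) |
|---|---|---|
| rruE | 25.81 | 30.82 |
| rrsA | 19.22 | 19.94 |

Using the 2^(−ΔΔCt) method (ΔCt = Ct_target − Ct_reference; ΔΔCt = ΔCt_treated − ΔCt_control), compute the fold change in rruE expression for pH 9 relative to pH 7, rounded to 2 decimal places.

ΔCt(pH 7) = 25.810 − 19.220 = 6.590
ΔCt(pH 9) = 30.820 − 19.940 = 10.880
ΔΔCt = 10.880 − 6.590 = 4.290
Fold change = 2^(−4.290) = 0.051

0.05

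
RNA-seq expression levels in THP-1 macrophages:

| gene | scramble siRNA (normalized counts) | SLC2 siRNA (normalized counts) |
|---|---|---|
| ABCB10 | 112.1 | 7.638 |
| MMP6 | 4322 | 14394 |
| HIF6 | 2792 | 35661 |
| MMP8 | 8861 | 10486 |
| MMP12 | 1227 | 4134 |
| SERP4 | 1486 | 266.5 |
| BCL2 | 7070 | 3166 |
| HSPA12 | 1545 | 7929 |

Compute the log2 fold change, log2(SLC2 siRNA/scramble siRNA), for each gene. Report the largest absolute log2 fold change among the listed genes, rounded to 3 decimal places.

log2(7.638/112.1) = -3.875  (ABCB10)
log2(14394/4322) = 1.736  (MMP6)
log2(35661/2792) = 3.675  (HIF6)
log2(10486/8861) = 0.243  (MMP8)
log2(4134/1227) = 1.752  (MMP12)
log2(266.5/1486) = -2.479  (SERP4)
log2(3166/7070) = -1.159  (BCL2)
log2(7929/1545) = 2.360  (HSPA12)
The largest magnitude belongs to ABCB10.

3.875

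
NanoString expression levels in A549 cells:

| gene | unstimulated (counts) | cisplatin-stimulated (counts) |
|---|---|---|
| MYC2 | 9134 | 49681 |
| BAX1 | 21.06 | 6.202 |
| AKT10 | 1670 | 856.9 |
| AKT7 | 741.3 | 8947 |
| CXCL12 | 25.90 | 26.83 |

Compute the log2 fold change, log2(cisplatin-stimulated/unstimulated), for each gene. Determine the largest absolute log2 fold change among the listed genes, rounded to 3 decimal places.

3.593

log2(49681/9134) = 2.443  (MYC2)
log2(6.202/21.06) = -1.764  (BAX1)
log2(856.9/1670) = -0.963  (AKT10)
log2(8947/741.3) = 3.593  (AKT7)
log2(26.83/25.90) = 0.051  (CXCL12)
The largest magnitude belongs to AKT7.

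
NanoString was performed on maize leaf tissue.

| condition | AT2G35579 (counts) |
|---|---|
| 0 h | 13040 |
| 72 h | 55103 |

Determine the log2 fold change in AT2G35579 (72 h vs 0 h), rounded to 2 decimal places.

Fold change = 55103 / 13040 = 4.2257
log2(4.2257) = 2.079

2.08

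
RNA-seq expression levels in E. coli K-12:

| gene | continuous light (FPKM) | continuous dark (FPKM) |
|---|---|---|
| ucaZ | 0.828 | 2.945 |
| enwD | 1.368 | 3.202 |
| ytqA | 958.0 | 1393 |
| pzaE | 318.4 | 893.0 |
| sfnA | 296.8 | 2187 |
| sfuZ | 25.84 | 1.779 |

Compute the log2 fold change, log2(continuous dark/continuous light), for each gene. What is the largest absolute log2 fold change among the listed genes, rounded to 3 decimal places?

3.860

log2(2.945/0.828) = 1.831  (ucaZ)
log2(3.202/1.368) = 1.227  (enwD)
log2(1393/958.0) = 0.540  (ytqA)
log2(893.0/318.4) = 1.488  (pzaE)
log2(2187/296.8) = 2.881  (sfnA)
log2(1.779/25.84) = -3.860  (sfuZ)
The largest magnitude belongs to sfuZ.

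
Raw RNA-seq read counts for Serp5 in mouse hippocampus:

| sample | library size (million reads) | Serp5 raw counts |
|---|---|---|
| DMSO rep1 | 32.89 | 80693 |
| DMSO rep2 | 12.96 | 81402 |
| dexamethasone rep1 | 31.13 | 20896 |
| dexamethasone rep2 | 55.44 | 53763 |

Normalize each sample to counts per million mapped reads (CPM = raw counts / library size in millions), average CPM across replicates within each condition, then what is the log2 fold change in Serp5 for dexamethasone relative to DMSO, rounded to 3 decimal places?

CPM(DMSO rep1) = 80693 / 32.89 = 2453.4205
CPM(DMSO rep2) = 81402 / 12.96 = 6281.0185
CPM(dexamethasone rep1) = 20896 / 31.13 = 671.2496
CPM(dexamethasone rep2) = 53763 / 55.44 = 969.7511
mean CPM(DMSO) = 4367.2195; mean CPM(dexamethasone) = 820.5003
Fold change = 820.5003 / 4367.2195 = 0.18788
log2(0.18788) = -2.4121

-2.412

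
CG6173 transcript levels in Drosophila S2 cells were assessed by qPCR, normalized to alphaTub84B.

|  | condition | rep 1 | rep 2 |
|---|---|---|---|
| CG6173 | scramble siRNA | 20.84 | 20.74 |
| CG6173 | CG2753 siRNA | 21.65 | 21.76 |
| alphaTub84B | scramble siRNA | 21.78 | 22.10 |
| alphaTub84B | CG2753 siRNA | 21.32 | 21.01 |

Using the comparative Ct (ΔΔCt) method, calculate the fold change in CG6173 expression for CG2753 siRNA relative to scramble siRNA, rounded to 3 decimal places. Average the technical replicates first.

0.310

Mean Ct: CG6173 scramble siRNA 20.790; CG6173 CG2753 siRNA 21.705; alphaTub84B scramble siRNA 21.940; alphaTub84B CG2753 siRNA 21.165
ΔCt(scramble siRNA) = 20.790 − 21.940 = -1.150
ΔCt(CG2753 siRNA) = 21.705 − 21.165 = 0.540
ΔΔCt = 0.540 − (-1.150) = 1.690
Fold change = 2^(−1.690) = 0.3099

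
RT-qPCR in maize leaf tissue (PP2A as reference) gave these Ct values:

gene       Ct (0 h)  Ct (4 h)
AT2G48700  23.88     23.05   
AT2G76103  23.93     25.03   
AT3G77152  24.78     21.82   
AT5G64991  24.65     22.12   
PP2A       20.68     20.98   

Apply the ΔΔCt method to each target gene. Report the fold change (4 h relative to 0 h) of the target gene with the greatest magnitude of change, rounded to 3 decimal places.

AT2G48700: ΔΔCt = (23.05−20.98) − (23.88−20.68) = 2.07 − 3.20 = -1.13; fold change = 2^1.13 = 2.189
AT2G76103: ΔΔCt = (25.03−20.98) − (23.93−20.68) = 4.05 − 3.25 = 0.80; fold change = 2^-0.80 = 0.574
AT3G77152: ΔΔCt = (21.82−20.98) − (24.78−20.68) = 0.84 − 4.10 = -3.26; fold change = 2^3.26 = 9.580
AT5G64991: ΔΔCt = (22.12−20.98) − (24.65−20.68) = 1.14 − 3.97 = -2.83; fold change = 2^2.83 = 7.111
AT3G77152 has the largest |ΔΔCt| = 3.26.

9.580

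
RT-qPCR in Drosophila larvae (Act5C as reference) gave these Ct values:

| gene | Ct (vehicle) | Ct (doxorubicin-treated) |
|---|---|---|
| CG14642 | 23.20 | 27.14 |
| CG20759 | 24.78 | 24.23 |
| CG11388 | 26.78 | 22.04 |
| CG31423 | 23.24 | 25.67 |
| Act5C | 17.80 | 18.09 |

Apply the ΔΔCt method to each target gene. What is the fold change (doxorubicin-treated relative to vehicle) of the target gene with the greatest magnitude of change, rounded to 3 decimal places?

CG14642: ΔΔCt = (27.14−18.09) − (23.20−17.80) = 9.05 − 5.40 = 3.65; fold change = 2^-3.65 = 0.080
CG20759: ΔΔCt = (24.23−18.09) − (24.78−17.80) = 6.14 − 6.98 = -0.84; fold change = 2^0.84 = 1.790
CG11388: ΔΔCt = (22.04−18.09) − (26.78−17.80) = 3.95 − 8.98 = -5.03; fold change = 2^5.03 = 32.672
CG31423: ΔΔCt = (25.67−18.09) − (23.24−17.80) = 7.58 − 5.44 = 2.14; fold change = 2^-2.14 = 0.227
CG11388 has the largest |ΔΔCt| = 5.03.

32.672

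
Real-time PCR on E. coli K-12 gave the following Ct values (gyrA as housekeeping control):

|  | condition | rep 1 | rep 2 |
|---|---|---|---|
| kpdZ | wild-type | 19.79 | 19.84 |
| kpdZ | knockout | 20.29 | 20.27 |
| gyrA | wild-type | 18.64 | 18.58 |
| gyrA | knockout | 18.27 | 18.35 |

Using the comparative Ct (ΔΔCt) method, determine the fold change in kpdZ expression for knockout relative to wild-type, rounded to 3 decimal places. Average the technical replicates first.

Mean Ct: kpdZ wild-type 19.815; kpdZ knockout 20.280; gyrA wild-type 18.610; gyrA knockout 18.310
ΔCt(wild-type) = 19.815 − 18.610 = 1.205
ΔCt(knockout) = 20.280 − 18.310 = 1.970
ΔΔCt = 1.970 − 1.205 = 0.765
Fold change = 2^(−0.765) = 0.5885

0.588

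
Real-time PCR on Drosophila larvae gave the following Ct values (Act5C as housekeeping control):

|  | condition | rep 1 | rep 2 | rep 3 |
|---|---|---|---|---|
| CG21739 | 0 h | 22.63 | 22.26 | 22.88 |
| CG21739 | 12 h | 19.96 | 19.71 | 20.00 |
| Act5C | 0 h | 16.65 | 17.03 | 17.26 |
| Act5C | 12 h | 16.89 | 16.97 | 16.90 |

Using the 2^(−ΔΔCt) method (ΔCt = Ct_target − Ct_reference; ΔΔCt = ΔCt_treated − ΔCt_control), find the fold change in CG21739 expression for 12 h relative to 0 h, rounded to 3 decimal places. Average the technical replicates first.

Mean Ct: CG21739 0 h 22.590; CG21739 12 h 19.890; Act5C 0 h 16.980; Act5C 12 h 16.920
ΔCt(0 h) = 22.590 − 16.980 = 5.610
ΔCt(12 h) = 19.890 − 16.920 = 2.970
ΔΔCt = 2.970 − 5.610 = -2.640
Fold change = 2^(−(-2.640)) = 2^2.640 = 6.2333

6.233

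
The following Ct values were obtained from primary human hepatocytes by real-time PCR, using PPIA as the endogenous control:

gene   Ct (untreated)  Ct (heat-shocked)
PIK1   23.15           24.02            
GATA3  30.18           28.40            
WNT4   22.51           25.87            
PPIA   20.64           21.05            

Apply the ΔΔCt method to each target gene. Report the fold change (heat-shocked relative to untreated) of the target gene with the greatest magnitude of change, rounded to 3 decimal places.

0.129

PIK1: ΔΔCt = (24.02−21.05) − (23.15−20.64) = 2.97 − 2.51 = 0.46; fold change = 2^-0.46 = 0.727
GATA3: ΔΔCt = (28.40−21.05) − (30.18−20.64) = 7.35 − 9.54 = -2.19; fold change = 2^2.19 = 4.563
WNT4: ΔΔCt = (25.87−21.05) − (22.51−20.64) = 4.82 − 1.87 = 2.95; fold change = 2^-2.95 = 0.129
WNT4 has the largest |ΔΔCt| = 2.95.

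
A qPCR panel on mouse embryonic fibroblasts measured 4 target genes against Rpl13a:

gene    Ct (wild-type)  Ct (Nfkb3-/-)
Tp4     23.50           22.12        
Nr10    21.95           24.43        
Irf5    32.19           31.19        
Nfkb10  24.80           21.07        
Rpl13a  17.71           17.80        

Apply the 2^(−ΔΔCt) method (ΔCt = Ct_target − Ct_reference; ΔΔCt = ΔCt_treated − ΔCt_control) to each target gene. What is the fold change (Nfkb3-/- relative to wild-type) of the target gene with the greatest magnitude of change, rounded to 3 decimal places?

14.123

Tp4: ΔΔCt = (22.12−17.80) − (23.50−17.71) = 4.32 − 5.79 = -1.47; fold change = 2^1.47 = 2.770
Nr10: ΔΔCt = (24.43−17.80) − (21.95−17.71) = 6.63 − 4.24 = 2.39; fold change = 2^-2.39 = 0.191
Irf5: ΔΔCt = (31.19−17.80) − (32.19−17.71) = 13.39 − 14.48 = -1.09; fold change = 2^1.09 = 2.129
Nfkb10: ΔΔCt = (21.07−17.80) − (24.80−17.71) = 3.27 − 7.09 = -3.82; fold change = 2^3.82 = 14.123
Nfkb10 has the largest |ΔΔCt| = 3.82.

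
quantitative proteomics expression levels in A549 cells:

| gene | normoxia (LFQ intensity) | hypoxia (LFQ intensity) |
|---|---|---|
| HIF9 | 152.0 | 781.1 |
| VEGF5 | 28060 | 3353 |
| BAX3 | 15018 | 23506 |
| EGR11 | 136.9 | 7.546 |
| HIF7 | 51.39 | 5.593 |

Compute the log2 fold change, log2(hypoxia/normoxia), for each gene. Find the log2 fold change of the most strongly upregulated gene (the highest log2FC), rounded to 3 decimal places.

2.361

log2(781.1/152.0) = 2.361  (HIF9)
log2(3353/28060) = -3.065  (VEGF5)
log2(23506/15018) = 0.646  (BAX3)
log2(7.546/136.9) = -4.181  (EGR11)
log2(5.593/51.39) = -3.200  (HIF7)
HIF9 is most strongly upregulated.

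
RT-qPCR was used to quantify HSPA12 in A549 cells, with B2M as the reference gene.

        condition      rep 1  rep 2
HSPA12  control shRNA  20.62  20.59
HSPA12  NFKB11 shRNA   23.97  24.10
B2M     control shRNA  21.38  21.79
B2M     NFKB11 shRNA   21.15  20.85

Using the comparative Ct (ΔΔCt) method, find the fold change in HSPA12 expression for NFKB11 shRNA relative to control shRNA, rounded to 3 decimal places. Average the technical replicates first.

0.062

Mean Ct: HSPA12 control shRNA 20.605; HSPA12 NFKB11 shRNA 24.035; B2M control shRNA 21.585; B2M NFKB11 shRNA 21.000
ΔCt(control shRNA) = 20.605 − 21.585 = -0.980
ΔCt(NFKB11 shRNA) = 24.035 − 21.000 = 3.035
ΔΔCt = 3.035 − (-0.980) = 4.015
Fold change = 2^(−4.015) = 0.0619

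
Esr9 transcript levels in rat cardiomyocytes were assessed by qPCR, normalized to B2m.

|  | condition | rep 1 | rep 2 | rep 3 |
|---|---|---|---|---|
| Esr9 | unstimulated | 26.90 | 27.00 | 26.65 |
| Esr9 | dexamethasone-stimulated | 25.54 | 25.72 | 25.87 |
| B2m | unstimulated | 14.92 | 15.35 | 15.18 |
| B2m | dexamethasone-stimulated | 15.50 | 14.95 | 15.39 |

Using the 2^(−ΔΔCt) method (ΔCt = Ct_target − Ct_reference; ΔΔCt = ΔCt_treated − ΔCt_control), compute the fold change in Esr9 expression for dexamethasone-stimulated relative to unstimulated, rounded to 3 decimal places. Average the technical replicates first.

Mean Ct: Esr9 unstimulated 26.850; Esr9 dexamethasone-stimulated 25.710; B2m unstimulated 15.150; B2m dexamethasone-stimulated 15.280
ΔCt(unstimulated) = 26.850 − 15.150 = 11.700
ΔCt(dexamethasone-stimulated) = 25.710 − 15.280 = 10.430
ΔΔCt = 10.430 − 11.700 = -1.270
Fold change = 2^(−(-1.270)) = 2^1.270 = 2.4116

2.412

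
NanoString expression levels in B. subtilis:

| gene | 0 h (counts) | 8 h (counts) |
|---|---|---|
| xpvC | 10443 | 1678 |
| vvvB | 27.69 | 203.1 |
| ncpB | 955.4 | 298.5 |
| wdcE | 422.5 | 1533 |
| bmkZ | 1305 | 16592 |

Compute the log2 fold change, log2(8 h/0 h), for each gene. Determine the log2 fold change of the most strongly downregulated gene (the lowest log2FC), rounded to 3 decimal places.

log2(1678/10443) = -2.638  (xpvC)
log2(203.1/27.69) = 2.875  (vvvB)
log2(298.5/955.4) = -1.678  (ncpB)
log2(1533/422.5) = 1.859  (wdcE)
log2(16592/1305) = 3.668  (bmkZ)
xpvC is most strongly downregulated.

-2.638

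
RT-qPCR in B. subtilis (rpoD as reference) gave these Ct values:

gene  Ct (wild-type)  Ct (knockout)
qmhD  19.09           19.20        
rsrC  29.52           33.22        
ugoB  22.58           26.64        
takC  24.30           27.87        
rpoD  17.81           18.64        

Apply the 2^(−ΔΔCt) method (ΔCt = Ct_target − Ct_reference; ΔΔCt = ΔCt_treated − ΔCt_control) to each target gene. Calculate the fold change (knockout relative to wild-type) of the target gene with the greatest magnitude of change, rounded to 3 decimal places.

0.107

qmhD: ΔΔCt = (19.20−18.64) − (19.09−17.81) = 0.56 − 1.28 = -0.72; fold change = 2^0.72 = 1.647
rsrC: ΔΔCt = (33.22−18.64) − (29.52−17.81) = 14.58 − 11.71 = 2.87; fold change = 2^-2.87 = 0.137
ugoB: ΔΔCt = (26.64−18.64) − (22.58−17.81) = 8.00 − 4.77 = 3.23; fold change = 2^-3.23 = 0.107
takC: ΔΔCt = (27.87−18.64) − (24.30−17.81) = 9.23 − 6.49 = 2.74; fold change = 2^-2.74 = 0.150
ugoB has the largest |ΔΔCt| = 3.23.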